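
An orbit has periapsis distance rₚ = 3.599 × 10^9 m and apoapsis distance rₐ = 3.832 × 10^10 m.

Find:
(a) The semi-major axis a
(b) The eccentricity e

(a) a = (rₚ + rₐ) / 2 = (3.599e+09 + 3.832e+10) / 2 ≈ 2.096e+10 m = 2.096 × 10^10 m.
(b) e = (rₐ − rₚ) / (rₐ + rₚ) = (3.832e+10 − 3.599e+09) / (3.832e+10 + 3.599e+09) ≈ 0.8283.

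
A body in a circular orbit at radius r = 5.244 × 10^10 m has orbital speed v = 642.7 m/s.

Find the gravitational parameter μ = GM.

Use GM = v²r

For a circular orbit v² = GM/r, so GM = v² · r.
GM = (642.7)² · 5.244e+10 m³/s² ≈ 2.166e+16 m³/s² = 2.166 × 10^16 m³/s².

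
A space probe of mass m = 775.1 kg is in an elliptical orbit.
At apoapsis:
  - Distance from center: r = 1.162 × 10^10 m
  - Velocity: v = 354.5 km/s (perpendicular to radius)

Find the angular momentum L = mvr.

Convert to SI: v = 354.5 km/s = 354500 m/s.
Since v is perpendicular to r, L = m · v · r.
L = 775.1 · 354500 · 1.162e+10 kg·m²/s ≈ 3.193e+18 kg·m²/s.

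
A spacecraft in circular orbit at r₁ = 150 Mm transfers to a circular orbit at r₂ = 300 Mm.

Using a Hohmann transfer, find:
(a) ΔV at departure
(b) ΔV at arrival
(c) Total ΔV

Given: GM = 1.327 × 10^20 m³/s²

Convert to SI: r₁ = 150 Mm = 1.5e+08 m; r₂ = 300 Mm = 3e+08 m.
Transfer semi-major axis: a_t = (r₁ + r₂)/2 = (1.5e+08 + 3e+08)/2 = 2.25e+08 m.
Circular speeds: v₁ = √(GM/r₁) = 940567 m/s, v₂ = √(GM/r₂) = 665081 m/s.
Transfer speeds (vis-viva v² = GM(2/r − 1/a_t)): v₁ᵗ = 1.08607e+06 m/s, v₂ᵗ = 543037 m/s.
(a) ΔV₁ = |v₁ᵗ − v₁| ≈ 1.455e+05 m/s = 145.5 km/s.
(b) ΔV₂ = |v₂ − v₂ᵗ| ≈ 1.22e+05 m/s = 122 km/s.
(c) ΔV_total = ΔV₁ + ΔV₂ ≈ 2.676e+05 m/s = 267.6 km/s.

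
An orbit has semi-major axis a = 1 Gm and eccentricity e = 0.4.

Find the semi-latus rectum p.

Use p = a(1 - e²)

Convert to SI: a = 1 Gm = 1e+09 m.
p = a (1 − e²).
p = 1e+09 · (1 − (0.4)²) = 1e+09 · 0.84 ≈ 8.4e+08 m = 840 Mm.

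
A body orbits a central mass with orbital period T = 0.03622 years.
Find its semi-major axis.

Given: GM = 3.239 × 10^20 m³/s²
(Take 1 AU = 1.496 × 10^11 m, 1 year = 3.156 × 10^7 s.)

Convert to SI: T = 0.03622 years = 1.1431e+06 s.
Invert Kepler's third law: a = (GM · T² / (4π²))^(1/3).
Substituting T = 1.1431e+06 s and GM = 3.239e+20 m³/s²:
a = (3.239e+20 · (1.1431e+06)² / (4π²))^(1/3) m
a ≈ 2.205e+10 m = 0.1474 AU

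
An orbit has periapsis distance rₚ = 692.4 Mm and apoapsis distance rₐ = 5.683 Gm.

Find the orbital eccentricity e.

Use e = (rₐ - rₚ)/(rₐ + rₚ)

Convert to SI: rₚ = 692.4 Mm = 6.924e+08 m; rₐ = 5.683 Gm = 5.683e+09 m.
e = (rₐ − rₚ) / (rₐ + rₚ).
e = (5.683e+09 − 6.924e+08) / (5.683e+09 + 6.924e+08) = 4.9906e+09 / 6.3754e+09 ≈ 0.7828.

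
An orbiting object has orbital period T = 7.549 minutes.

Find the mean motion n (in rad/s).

Convert to SI: T = 7.549 minutes = 452.94 s.
n = 2π / T.
n = 2π / 452.94 s ≈ 0.01387 rad/s.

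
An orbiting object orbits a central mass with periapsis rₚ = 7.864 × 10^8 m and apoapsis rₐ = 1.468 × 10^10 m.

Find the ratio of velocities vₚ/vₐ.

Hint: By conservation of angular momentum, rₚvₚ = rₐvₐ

Conservation of angular momentum gives rₚvₚ = rₐvₐ, so vₚ/vₐ = rₐ/rₚ.
vₚ/vₐ = 1.468e+10 / 7.864e+08 ≈ 18.67.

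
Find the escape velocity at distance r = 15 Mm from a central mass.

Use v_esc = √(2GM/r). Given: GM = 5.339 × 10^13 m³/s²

Convert to SI: r = 15 Mm = 1.5e+07 m.
Escape velocity comes from setting total energy to zero: ½v² − GM/r = 0 ⇒ v_esc = √(2GM / r).
v_esc = √(2 · 5.339e+13 / 1.5e+07) m/s ≈ 2668 m/s = 2.668 km/s.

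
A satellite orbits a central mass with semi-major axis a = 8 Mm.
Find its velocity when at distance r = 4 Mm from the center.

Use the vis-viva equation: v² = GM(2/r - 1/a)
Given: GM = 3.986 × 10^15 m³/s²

Convert to SI: a = 8 Mm = 8e+06 m; r = 4 Mm = 4e+06 m.
Vis-viva: v = √(GM · (2/r − 1/a)).
2/r − 1/a = 2/4e+06 − 1/8e+06 = 3.75e-07 m⁻¹.
v = √(3.986e+15 · 3.75e-07) m/s ≈ 3.866e+04 m/s = 38.66 km/s.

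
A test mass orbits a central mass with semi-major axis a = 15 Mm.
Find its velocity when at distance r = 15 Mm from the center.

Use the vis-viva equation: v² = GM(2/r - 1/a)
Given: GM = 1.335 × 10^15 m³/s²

Convert to SI: a = 15 Mm = 1.5e+07 m; r = 15 Mm = 1.5e+07 m.
Vis-viva: v = √(GM · (2/r − 1/a)).
2/r − 1/a = 2/1.5e+07 − 1/1.5e+07 = 6.66667e-08 m⁻¹.
v = √(1.335e+15 · 6.66667e-08) m/s ≈ 9434 m/s = 9.434 km/s.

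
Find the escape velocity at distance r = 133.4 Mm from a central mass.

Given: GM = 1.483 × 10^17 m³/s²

Convert to SI: r = 133.4 Mm = 1.334e+08 m.
Escape velocity comes from setting total energy to zero: ½v² − GM/r = 0 ⇒ v_esc = √(2GM / r).
v_esc = √(2 · 1.483e+17 / 1.334e+08) m/s ≈ 4.715e+04 m/s = 47.15 km/s.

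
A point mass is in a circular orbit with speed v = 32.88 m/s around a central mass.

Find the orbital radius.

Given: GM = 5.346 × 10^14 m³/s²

For a circular orbit, v² = GM / r, so r = GM / v².
r = 5.346e+14 / (32.88)² m ≈ 4.945e+11 m = 494.5 Gm.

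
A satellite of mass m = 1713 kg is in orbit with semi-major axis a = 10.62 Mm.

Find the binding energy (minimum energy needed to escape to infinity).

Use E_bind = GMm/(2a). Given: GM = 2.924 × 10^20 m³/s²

Convert to SI: a = 10.62 Mm = 1.062e+07 m.
Total orbital energy is E = −GMm/(2a); binding energy is E_bind = −E = GMm/(2a).
E_bind = 2.924e+20 · 1713 / (2 · 1.062e+07) J ≈ 2.358e+16 J = 23.58 PJ.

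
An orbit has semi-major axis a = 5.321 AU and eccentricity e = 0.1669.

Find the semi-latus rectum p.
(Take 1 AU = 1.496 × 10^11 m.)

Convert to SI: a = 5.321 AU = 7.96022e+11 m.
p = a (1 − e²).
p = 7.96022e+11 · (1 − (0.1669)²) = 7.96022e+11 · 0.972144 ≈ 7.738e+11 m = 5.173 AU.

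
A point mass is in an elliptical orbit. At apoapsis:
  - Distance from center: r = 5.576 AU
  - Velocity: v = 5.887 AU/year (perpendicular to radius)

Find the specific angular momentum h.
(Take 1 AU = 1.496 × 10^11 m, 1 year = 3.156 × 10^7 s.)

Convert to SI: r = 5.576 AU = 8.3417e+11 m; v = 5.887 AU/year = 27905.4 m/s.
With v perpendicular to r, h = r · v.
h = 8.3417e+11 · 27905.4 m²/s ≈ 2.328e+16 m²/s.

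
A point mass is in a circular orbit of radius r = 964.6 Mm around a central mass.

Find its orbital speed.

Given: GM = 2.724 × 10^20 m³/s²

Convert to SI: r = 964.6 Mm = 9.646e+08 m.
For a circular orbit, gravity supplies the centripetal force, so v = √(GM / r).
v = √(2.724e+20 / 9.646e+08) m/s ≈ 5.314e+05 m/s = 531.4 km/s.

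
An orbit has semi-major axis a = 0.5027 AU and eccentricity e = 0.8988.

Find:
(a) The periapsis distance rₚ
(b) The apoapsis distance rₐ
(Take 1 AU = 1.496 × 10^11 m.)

Convert to SI: a = 0.5027 AU = 7.52039e+10 m.
(a) rₚ = a(1 − e) = 7.52039e+10 · (1 − 0.8988) = 7.52039e+10 · 0.1012 ≈ 7.611e+09 m = 0.05087 AU.
(b) rₐ = a(1 + e) = 7.52039e+10 · (1 + 0.8988) = 7.52039e+10 · 1.8988 ≈ 1.428e+11 m = 0.9545 AU.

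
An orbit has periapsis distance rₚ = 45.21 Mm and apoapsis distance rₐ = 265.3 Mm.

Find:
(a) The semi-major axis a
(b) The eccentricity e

Convert to SI: rₚ = 45.21 Mm = 4.521e+07 m; rₐ = 265.3 Mm = 2.653e+08 m.
(a) a = (rₚ + rₐ) / 2 = (4.521e+07 + 2.653e+08) / 2 ≈ 1.553e+08 m = 155.3 Mm.
(b) e = (rₐ − rₚ) / (rₐ + rₚ) = (2.653e+08 − 4.521e+07) / (2.653e+08 + 4.521e+07) ≈ 0.7088.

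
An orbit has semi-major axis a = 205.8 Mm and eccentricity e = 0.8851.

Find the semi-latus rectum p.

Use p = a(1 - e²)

Convert to SI: a = 205.8 Mm = 2.058e+08 m.
p = a (1 − e²).
p = 2.058e+08 · (1 − (0.8851)²) = 2.058e+08 · 0.216598 ≈ 4.458e+07 m = 44.58 Mm.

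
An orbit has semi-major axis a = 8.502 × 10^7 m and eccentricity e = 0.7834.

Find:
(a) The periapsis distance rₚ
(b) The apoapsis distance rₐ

(a) rₚ = a(1 − e) = 8.502e+07 · (1 − 0.7834) = 8.502e+07 · 0.2166 ≈ 1.842e+07 m = 1.842 × 10^7 m.
(b) rₐ = a(1 + e) = 8.502e+07 · (1 + 0.7834) = 8.502e+07 · 1.7834 ≈ 1.516e+08 m = 1.516 × 10^8 m.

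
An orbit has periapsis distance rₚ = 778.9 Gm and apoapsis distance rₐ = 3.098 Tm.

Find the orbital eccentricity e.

Convert to SI: rₚ = 778.9 Gm = 7.789e+11 m; rₐ = 3.098 Tm = 3.098e+12 m.
e = (rₐ − rₚ) / (rₐ + rₚ).
e = (3.098e+12 − 7.789e+11) / (3.098e+12 + 7.789e+11) = 2.3191e+12 / 3.8769e+12 ≈ 0.5982.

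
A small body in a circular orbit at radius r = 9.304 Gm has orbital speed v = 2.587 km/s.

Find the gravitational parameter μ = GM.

Convert to SI: r = 9.304 Gm = 9.304e+09 m; v = 2.587 km/s = 2587 m/s.
For a circular orbit v² = GM/r, so GM = v² · r.
GM = (2587)² · 9.304e+09 m³/s² ≈ 6.227e+16 m³/s² = 6.227 × 10^16 m³/s².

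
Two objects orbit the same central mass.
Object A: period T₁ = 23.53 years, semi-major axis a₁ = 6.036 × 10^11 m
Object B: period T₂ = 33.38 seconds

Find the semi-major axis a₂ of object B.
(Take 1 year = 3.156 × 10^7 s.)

Convert to SI: T₁ = 23.53 years = 7.42607e+08 s.
Kepler's third law: (T₁/T₂)² = (a₁/a₂)³ ⇒ a₂ = a₁ · (T₂/T₁)^(2/3).
T₂/T₁ = 33.38 / 7.42607e+08 = 4.49498e-08.
a₂ = 6.036e+11 · (4.49498e-08)^(2/3) m ≈ 7.631e+06 m = 7.631 × 10^6 m.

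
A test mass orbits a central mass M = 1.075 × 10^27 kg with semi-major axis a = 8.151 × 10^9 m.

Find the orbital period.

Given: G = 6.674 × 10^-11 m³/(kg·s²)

GM = G · M = 6.674e-11 · 1.075e+27 = 7.17455e+16 m³/s².
Kepler's third law: T = 2π √(a³ / GM).
Substituting a = 8.151e+09 m and GM = 7.17455e+16 m³/s²:
T = 2π √((8.151e+09)³ / 7.17455e+16) s
T ≈ 1.726e+07 s = 199.8 days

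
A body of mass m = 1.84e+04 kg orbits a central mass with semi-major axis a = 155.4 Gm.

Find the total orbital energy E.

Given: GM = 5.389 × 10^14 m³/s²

Convert to SI: a = 155.4 Gm = 1.554e+11 m.
E = −GMm / (2a).
E = −5.389e+14 · 1.84e+04 / (2 · 1.554e+11) J ≈ -3.19e+07 J = -31.9 MJ.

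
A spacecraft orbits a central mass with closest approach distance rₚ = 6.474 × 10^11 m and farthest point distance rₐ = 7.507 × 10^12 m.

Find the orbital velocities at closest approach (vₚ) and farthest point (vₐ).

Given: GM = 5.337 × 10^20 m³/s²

Use the vis-viva equation v² = GM(2/r − 1/a) with a = (rₚ + rₐ)/2 = (6.474e+11 + 7.507e+12)/2 = 4.0772e+12 m.
vₚ = √(GM · (2/rₚ − 1/a)) = √(5.337e+20 · (2/6.474e+11 − 1/4.0772e+12)) m/s ≈ 3.896e+04 m/s = 38.96 km/s.
vₐ = √(GM · (2/rₐ − 1/a)) = √(5.337e+20 · (2/7.507e+12 − 1/4.0772e+12)) m/s ≈ 3360 m/s = 3.36 km/s.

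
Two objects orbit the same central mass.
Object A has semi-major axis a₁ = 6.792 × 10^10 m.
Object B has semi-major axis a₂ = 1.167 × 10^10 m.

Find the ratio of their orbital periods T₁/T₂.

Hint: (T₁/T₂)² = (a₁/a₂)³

From Kepler's third law, (T₁/T₂)² = (a₁/a₂)³, so T₁/T₂ = (a₁/a₂)^(3/2).
a₁/a₂ = 6.792e+10 / 1.167e+10 = 5.82005.
T₁/T₂ = (5.82005)^(3/2) ≈ 14.04.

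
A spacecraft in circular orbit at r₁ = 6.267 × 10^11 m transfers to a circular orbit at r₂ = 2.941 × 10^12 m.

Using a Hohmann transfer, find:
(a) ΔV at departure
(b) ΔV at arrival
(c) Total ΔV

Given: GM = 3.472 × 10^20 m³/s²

Transfer semi-major axis: a_t = (r₁ + r₂)/2 = (6.267e+11 + 2.941e+12)/2 = 1.78385e+12 m.
Circular speeds: v₁ = √(GM/r₁) = 23537.5 m/s, v₂ = √(GM/r₂) = 10865.3 m/s.
Transfer speeds (vis-viva v² = GM(2/r − 1/a_t)): v₁ᵗ = 30222.4 m/s, v₂ᵗ = 6440.11 m/s.
(a) ΔV₁ = |v₁ᵗ − v₁| ≈ 6685 m/s = 6.685 km/s.
(b) ΔV₂ = |v₂ − v₂ᵗ| ≈ 4425 m/s = 4.425 km/s.
(c) ΔV_total = ΔV₁ + ΔV₂ ≈ 1.111e+04 m/s = 11.11 km/s.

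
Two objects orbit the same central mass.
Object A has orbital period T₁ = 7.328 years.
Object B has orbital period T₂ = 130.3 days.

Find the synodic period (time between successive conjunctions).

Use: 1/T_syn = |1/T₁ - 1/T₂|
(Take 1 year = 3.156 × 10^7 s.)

Convert to SI: T₁ = 7.328 years = 2.31272e+08 s; T₂ = 130.3 days = 1.12579e+07 s.
T_syn = |T₁ · T₂ / (T₁ − T₂)|.
T_syn = |2.31272e+08 · 1.12579e+07 / (2.31272e+08 − 1.12579e+07)| s ≈ 1.183e+07 s = 137 days.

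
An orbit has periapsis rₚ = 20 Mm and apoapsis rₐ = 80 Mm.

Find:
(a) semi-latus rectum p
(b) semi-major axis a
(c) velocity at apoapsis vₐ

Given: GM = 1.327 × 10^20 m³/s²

Convert to SI: rₚ = 20 Mm = 2e+07 m; rₐ = 80 Mm = 8e+07 m.
(a) From a = (rₚ + rₐ)/2 = 5e+07 m and e = (rₐ − rₚ)/(rₐ + rₚ) = 0.6, p = a(1 − e²) = 5e+07 · (1 − (0.6)²) ≈ 3.2e+07 m
(b) a = (rₚ + rₐ)/2 = (2e+07 + 8e+07)/2 ≈ 5e+07 m
(c) With a = (rₚ + rₐ)/2 = 5e+07 m, vₐ = √(GM (2/rₐ − 1/a)) = √(1.327e+20 · (2/8e+07 − 1/5e+07)) m/s ≈ 8.146e+05 m/s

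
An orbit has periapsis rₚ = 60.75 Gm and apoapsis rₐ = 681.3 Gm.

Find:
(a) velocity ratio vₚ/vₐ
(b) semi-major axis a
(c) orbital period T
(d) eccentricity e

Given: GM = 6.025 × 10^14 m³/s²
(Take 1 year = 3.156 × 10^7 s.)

Convert to SI: rₚ = 60.75 Gm = 6.075e+10 m; rₐ = 681.3 Gm = 6.813e+11 m.
(a) Conservation of angular momentum (rₚvₚ = rₐvₐ) gives vₚ/vₐ = rₐ/rₚ = 6.813e+11/6.075e+10 ≈ 11.21
(b) a = (rₚ + rₐ)/2 = (6.075e+10 + 6.813e+11)/2 ≈ 3.71e+11 m
(c) With a = (rₚ + rₐ)/2 = 3.71025e+11 m, T = 2π √(a³/GM) = 2π √((3.71025e+11)³/6.025e+14) s ≈ 5.785e+10 s
(d) e = (rₐ − rₚ)/(rₐ + rₚ) = (6.813e+11 − 6.075e+10)/(6.813e+11 + 6.075e+10) ≈ 0.8363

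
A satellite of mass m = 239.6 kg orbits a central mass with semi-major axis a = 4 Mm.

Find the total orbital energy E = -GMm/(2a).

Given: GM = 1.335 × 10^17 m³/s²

Convert to SI: a = 4 Mm = 4e+06 m.
E = −GMm / (2a).
E = −1.335e+17 · 239.6 / (2 · 4e+06) J ≈ -3.998e+12 J = -3.998 TJ.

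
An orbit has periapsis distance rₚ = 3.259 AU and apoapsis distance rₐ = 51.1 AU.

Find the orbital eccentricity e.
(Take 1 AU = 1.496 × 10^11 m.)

Convert to SI: rₚ = 3.259 AU = 4.87546e+11 m; rₐ = 51.1 AU = 7.64456e+12 m.
e = (rₐ − rₚ) / (rₐ + rₚ).
e = (7.64456e+12 − 4.87546e+11) / (7.64456e+12 + 4.87546e+11) = 7.15701e+12 / 8.13211e+12 ≈ 0.8801.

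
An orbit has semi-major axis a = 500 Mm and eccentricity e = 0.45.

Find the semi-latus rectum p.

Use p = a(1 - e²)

Convert to SI: a = 500 Mm = 5e+08 m.
p = a (1 − e²).
p = 5e+08 · (1 − (0.45)²) = 5e+08 · 0.7975 ≈ 3.988e+08 m = 398.8 Mm.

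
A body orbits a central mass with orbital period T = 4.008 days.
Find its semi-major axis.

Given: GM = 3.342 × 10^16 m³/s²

Convert to SI: T = 4.008 days = 346291 s.
Invert Kepler's third law: a = (GM · T² / (4π²))^(1/3).
Substituting T = 346291 s and GM = 3.342e+16 m³/s²:
a = (3.342e+16 · (346291)² / (4π²))^(1/3) m
a ≈ 4.665e+08 m = 466.5 Mm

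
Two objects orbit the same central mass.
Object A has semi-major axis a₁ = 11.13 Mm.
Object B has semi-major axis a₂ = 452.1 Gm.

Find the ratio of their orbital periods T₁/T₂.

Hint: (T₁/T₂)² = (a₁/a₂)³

Convert to SI: a₁ = 11.13 Mm = 1.113e+07 m; a₂ = 452.1 Gm = 4.521e+11 m.
From Kepler's third law, (T₁/T₂)² = (a₁/a₂)³, so T₁/T₂ = (a₁/a₂)^(3/2).
a₁/a₂ = 1.113e+07 / 4.521e+11 = 2.46184e-05.
T₁/T₂ = (2.46184e-05)^(3/2) ≈ 1.221e-07.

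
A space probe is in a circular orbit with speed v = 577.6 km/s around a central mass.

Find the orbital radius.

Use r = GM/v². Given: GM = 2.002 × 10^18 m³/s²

Convert to SI: v = 577.6 km/s = 577600 m/s.
For a circular orbit, v² = GM / r, so r = GM / v².
r = 2.002e+18 / (577600)² m ≈ 6.001e+06 m = 6.001 Mm.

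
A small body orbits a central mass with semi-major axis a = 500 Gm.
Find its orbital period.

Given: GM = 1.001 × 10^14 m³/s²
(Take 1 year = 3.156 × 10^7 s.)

Convert to SI: a = 500 Gm = 5e+11 m.
Kepler's third law: T = 2π √(a³ / GM).
Substituting a = 5e+11 m and GM = 1.001e+14 m³/s²:
T = 2π √((5e+11)³ / 1.001e+14) s
T ≈ 2.22e+11 s = 7035 years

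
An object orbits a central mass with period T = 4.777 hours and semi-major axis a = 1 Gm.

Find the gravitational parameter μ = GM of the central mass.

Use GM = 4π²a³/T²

Convert to SI: T = 4.777 hours = 17197.2 s; a = 1 Gm = 1e+09 m.
GM = 4π² · a³ / T².
GM = 4π² · (1e+09)³ / (17197.2)² m³/s² ≈ 1.335e+20 m³/s² = 1.335 × 10^20 m³/s².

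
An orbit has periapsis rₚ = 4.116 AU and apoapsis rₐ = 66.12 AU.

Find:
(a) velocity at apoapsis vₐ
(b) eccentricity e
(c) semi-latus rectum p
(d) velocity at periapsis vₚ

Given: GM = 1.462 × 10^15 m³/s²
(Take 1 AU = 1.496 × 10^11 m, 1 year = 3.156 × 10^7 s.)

Convert to SI: rₚ = 4.116 AU = 6.15754e+11 m; rₐ = 66.12 AU = 9.89155e+12 m.
(a) With a = (rₚ + rₐ)/2 = 5.25365e+12 m, vₐ = √(GM (2/rₐ − 1/a)) = √(1.462e+15 · (2/9.89155e+12 − 1/5.25365e+12)) m/s ≈ 4.162 m/s
(b) e = (rₐ − rₚ)/(rₐ + rₚ) = (9.89155e+12 − 6.15754e+11)/(9.89155e+12 + 6.15754e+11) ≈ 0.8828
(c) From a = (rₚ + rₐ)/2 = 5.25365e+12 m and e = (rₐ − rₚ)/(rₐ + rₚ) = 0.882795, p = a(1 − e²) = 5.25365e+12 · (1 − (0.882795)²) ≈ 1.159e+12 m
(d) With a = (rₚ + rₐ)/2 = 5.25365e+12 m, vₚ = √(GM (2/rₚ − 1/a)) = √(1.462e+15 · (2/6.15754e+11 − 1/5.25365e+12)) m/s ≈ 66.86 m/s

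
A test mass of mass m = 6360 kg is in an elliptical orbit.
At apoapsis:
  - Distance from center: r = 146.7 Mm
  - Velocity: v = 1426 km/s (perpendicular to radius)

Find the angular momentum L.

Convert to SI: r = 146.7 Mm = 1.467e+08 m; v = 1426 km/s = 1.426e+06 m/s.
Since v is perpendicular to r, L = m · v · r.
L = 6360 · 1.426e+06 · 1.467e+08 kg·m²/s ≈ 1.33e+18 kg·m²/s.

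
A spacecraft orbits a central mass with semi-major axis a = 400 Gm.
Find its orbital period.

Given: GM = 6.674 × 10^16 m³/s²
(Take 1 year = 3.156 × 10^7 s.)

Convert to SI: a = 400 Gm = 4e+11 m.
Kepler's third law: T = 2π √(a³ / GM).
Substituting a = 4e+11 m and GM = 6.674e+16 m³/s²:
T = 2π √((4e+11)³ / 6.674e+16) s
T ≈ 6.153e+09 s = 195 years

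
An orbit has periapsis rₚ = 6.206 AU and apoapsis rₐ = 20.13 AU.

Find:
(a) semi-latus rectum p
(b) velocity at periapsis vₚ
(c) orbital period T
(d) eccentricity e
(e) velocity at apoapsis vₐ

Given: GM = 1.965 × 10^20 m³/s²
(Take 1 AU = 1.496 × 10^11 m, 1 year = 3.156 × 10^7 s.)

Convert to SI: rₚ = 6.206 AU = 9.28418e+11 m; rₐ = 20.13 AU = 3.01145e+12 m.
(a) From a = (rₚ + rₐ)/2 = 1.96993e+12 m and e = (rₐ − rₚ)/(rₐ + rₚ) = 0.528706, p = a(1 − e²) = 1.96993e+12 · (1 − (0.528706)²) ≈ 1.419e+12 m
(b) With a = (rₚ + rₐ)/2 = 1.96993e+12 m, vₚ = √(GM (2/rₚ − 1/a)) = √(1.965e+20 · (2/9.28418e+11 − 1/1.96993e+12)) m/s ≈ 1.799e+04 m/s
(c) With a = (rₚ + rₐ)/2 = 1.96993e+12 m, T = 2π √(a³/GM) = 2π √((1.96993e+12)³/1.965e+20) s ≈ 1.239e+09 s
(d) e = (rₐ − rₚ)/(rₐ + rₚ) = (3.01145e+12 − 9.28418e+11)/(3.01145e+12 + 9.28418e+11) ≈ 0.5287
(e) With a = (rₚ + rₐ)/2 = 1.96993e+12 m, vₐ = √(GM (2/rₐ − 1/a)) = √(1.965e+20 · (2/3.01145e+12 − 1/1.96993e+12)) m/s ≈ 5545 m/s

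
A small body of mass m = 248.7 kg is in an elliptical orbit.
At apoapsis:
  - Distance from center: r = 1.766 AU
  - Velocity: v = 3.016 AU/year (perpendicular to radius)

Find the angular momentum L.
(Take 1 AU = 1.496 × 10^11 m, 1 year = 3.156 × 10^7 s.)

Convert to SI: r = 1.766 AU = 2.64194e+11 m; v = 3.016 AU/year = 14296.4 m/s.
Since v is perpendicular to r, L = m · v · r.
L = 248.7 · 14296.4 · 2.64194e+11 kg·m²/s ≈ 9.393e+17 kg·m²/s.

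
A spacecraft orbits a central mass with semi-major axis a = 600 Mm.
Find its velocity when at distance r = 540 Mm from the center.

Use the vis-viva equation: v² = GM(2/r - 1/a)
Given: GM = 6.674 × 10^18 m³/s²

Convert to SI: a = 600 Mm = 6e+08 m; r = 540 Mm = 5.4e+08 m.
Vis-viva: v = √(GM · (2/r − 1/a)).
2/r − 1/a = 2/5.4e+08 − 1/6e+08 = 2.03704e-09 m⁻¹.
v = √(6.674e+18 · 2.03704e-09) m/s ≈ 1.166e+05 m/s = 116.6 km/s.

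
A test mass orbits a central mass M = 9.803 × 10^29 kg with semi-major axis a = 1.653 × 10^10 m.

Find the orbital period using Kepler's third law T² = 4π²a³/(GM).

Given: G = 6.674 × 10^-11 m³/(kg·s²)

GM = G · M = 6.674e-11 · 9.803e+29 = 6.54252e+19 m³/s².
Kepler's third law: T = 2π √(a³ / GM).
Substituting a = 1.653e+10 m and GM = 6.54252e+19 m³/s²:
T = 2π √((1.653e+10)³ / 6.54252e+19) s
T ≈ 1.651e+06 s = 19.11 days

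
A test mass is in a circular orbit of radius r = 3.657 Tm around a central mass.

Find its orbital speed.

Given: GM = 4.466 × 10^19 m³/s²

Convert to SI: r = 3.657 Tm = 3.657e+12 m.
For a circular orbit, gravity supplies the centripetal force, so v = √(GM / r).
v = √(4.466e+19 / 3.657e+12) m/s ≈ 3495 m/s = 3.495 km/s.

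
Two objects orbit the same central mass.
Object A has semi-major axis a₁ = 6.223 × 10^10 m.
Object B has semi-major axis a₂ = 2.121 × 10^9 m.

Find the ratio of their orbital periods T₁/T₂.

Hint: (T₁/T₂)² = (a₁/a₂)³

From Kepler's third law, (T₁/T₂)² = (a₁/a₂)³, so T₁/T₂ = (a₁/a₂)^(3/2).
a₁/a₂ = 6.223e+10 / 2.121e+09 = 29.3399.
T₁/T₂ = (29.3399)^(3/2) ≈ 158.9.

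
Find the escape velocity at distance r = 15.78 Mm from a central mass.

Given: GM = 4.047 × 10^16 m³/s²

Convert to SI: r = 15.78 Mm = 1.578e+07 m.
Escape velocity comes from setting total energy to zero: ½v² − GM/r = 0 ⇒ v_esc = √(2GM / r).
v_esc = √(2 · 4.047e+16 / 1.578e+07) m/s ≈ 7.162e+04 m/s = 71.62 km/s.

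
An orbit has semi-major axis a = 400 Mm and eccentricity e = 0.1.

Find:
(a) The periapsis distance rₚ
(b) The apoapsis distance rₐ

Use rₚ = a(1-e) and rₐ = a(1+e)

Convert to SI: a = 400 Mm = 4e+08 m.
(a) rₚ = a(1 − e) = 4e+08 · (1 − 0.1) = 4e+08 · 0.9 ≈ 3.6e+08 m = 360 Mm.
(b) rₐ = a(1 + e) = 4e+08 · (1 + 0.1) = 4e+08 · 1.1 ≈ 4.4e+08 m = 440 Mm.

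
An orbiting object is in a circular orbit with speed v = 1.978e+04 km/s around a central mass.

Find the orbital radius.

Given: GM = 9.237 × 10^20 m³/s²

Convert to SI: v = 1.978e+04 km/s = 1.978e+07 m/s.
For a circular orbit, v² = GM / r, so r = GM / v².
r = 9.237e+20 / (1.978e+07)² m ≈ 2.361e+06 m = 2.361 × 10^6 m.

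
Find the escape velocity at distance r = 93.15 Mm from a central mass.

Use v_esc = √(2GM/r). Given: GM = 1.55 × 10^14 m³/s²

Convert to SI: r = 93.15 Mm = 9.315e+07 m.
Escape velocity comes from setting total energy to zero: ½v² − GM/r = 0 ⇒ v_esc = √(2GM / r).
v_esc = √(2 · 1.55e+14 / 9.315e+07) m/s ≈ 1824 m/s = 1.824 km/s.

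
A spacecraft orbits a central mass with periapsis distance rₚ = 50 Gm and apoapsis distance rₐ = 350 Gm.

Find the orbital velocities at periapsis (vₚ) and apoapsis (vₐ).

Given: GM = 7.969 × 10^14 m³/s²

Convert to SI: rₚ = 50 Gm = 5e+10 m; rₐ = 350 Gm = 3.5e+11 m.
Use the vis-viva equation v² = GM(2/r − 1/a) with a = (rₚ + rₐ)/2 = (5e+10 + 3.5e+11)/2 = 2e+11 m.
vₚ = √(GM · (2/rₚ − 1/a)) = √(7.969e+14 · (2/5e+10 − 1/2e+11)) m/s ≈ 167 m/s = 167 m/s.
vₐ = √(GM · (2/rₐ − 1/a)) = √(7.969e+14 · (2/3.5e+11 − 1/2e+11)) m/s ≈ 23.86 m/s = 23.86 m/s.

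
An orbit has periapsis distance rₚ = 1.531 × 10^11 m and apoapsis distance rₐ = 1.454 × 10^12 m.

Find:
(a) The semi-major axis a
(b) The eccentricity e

(a) a = (rₚ + rₐ) / 2 = (1.531e+11 + 1.454e+12) / 2 ≈ 8.036e+11 m = 8.036 × 10^11 m.
(b) e = (rₐ − rₚ) / (rₐ + rₚ) = (1.454e+12 − 1.531e+11) / (1.454e+12 + 1.531e+11) ≈ 0.8095.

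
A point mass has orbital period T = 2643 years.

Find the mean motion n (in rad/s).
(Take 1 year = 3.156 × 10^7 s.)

Convert to SI: T = 2643 years = 8.34131e+10 s.
n = 2π / T.
n = 2π / 8.34131e+10 s ≈ 7.533e-11 rad/s.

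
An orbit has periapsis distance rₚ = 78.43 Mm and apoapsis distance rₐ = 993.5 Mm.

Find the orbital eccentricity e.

Convert to SI: rₚ = 78.43 Mm = 7.843e+07 m; rₐ = 993.5 Mm = 9.935e+08 m.
e = (rₐ − rₚ) / (rₐ + rₚ).
e = (9.935e+08 − 7.843e+07) / (9.935e+08 + 7.843e+07) = 9.1507e+08 / 1.07193e+09 ≈ 0.8537.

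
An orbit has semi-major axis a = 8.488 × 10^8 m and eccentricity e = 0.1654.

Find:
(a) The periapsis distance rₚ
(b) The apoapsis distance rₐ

(a) rₚ = a(1 − e) = 8.488e+08 · (1 − 0.1654) = 8.488e+08 · 0.8346 ≈ 7.084e+08 m = 7.084 × 10^8 m.
(b) rₐ = a(1 + e) = 8.488e+08 · (1 + 0.1654) = 8.488e+08 · 1.1654 ≈ 9.892e+08 m = 9.892 × 10^8 m.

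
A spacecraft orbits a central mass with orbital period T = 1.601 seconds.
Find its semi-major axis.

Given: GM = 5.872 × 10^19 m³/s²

Invert Kepler's third law: a = (GM · T² / (4π²))^(1/3).
Substituting T = 1.601 s and GM = 5.872e+19 m³/s²:
a = (5.872e+19 · (1.601)² / (4π²))^(1/3) m
a ≈ 1.562e+06 m = 1.562 Mm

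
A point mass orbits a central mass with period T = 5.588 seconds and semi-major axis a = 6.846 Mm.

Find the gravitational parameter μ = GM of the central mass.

Convert to SI: a = 6.846 Mm = 6.846e+06 m.
GM = 4π² · a³ / T².
GM = 4π² · (6.846e+06)³ / (5.588)² m³/s² ≈ 4.057e+20 m³/s² = 4.057 × 10^20 m³/s².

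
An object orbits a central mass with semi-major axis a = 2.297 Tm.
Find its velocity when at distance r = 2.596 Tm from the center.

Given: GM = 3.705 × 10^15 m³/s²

Convert to SI: a = 2.297 Tm = 2.297e+12 m; r = 2.596 Tm = 2.596e+12 m.
Vis-viva: v = √(GM · (2/r − 1/a)).
2/r − 1/a = 2/2.596e+12 − 1/2.297e+12 = 3.35066e-13 m⁻¹.
v = √(3.705e+15 · 3.35066e-13) m/s ≈ 35.23 m/s = 35.23 m/s.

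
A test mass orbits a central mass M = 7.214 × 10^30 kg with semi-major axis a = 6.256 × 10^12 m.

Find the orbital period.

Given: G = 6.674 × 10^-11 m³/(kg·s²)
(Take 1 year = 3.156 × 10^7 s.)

GM = G · M = 6.674e-11 · 7.214e+30 = 4.81462e+20 m³/s².
Kepler's third law: T = 2π √(a³ / GM).
Substituting a = 6.256e+12 m and GM = 4.81462e+20 m³/s²:
T = 2π √((6.256e+12)³ / 4.81462e+20) s
T ≈ 4.481e+09 s = 142 years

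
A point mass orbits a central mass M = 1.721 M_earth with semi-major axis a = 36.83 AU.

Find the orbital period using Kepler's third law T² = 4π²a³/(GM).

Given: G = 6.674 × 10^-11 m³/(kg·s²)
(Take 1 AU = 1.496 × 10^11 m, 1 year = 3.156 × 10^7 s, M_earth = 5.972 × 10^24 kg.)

Convert to SI: a = 36.83 AU = 5.50977e+12 m; M = 1.721 M_earth = 1.02778e+25 kg.
GM = G · M = 6.674e-11 · 1.02778e+25 = 6.85941e+14 m³/s².
Kepler's third law: T = 2π √(a³ / GM).
Substituting a = 5.50977e+12 m and GM = 6.85941e+14 m³/s²:
T = 2π √((5.50977e+12)³ / 6.85941e+14) s
T ≈ 3.103e+12 s = 9.831e+04 years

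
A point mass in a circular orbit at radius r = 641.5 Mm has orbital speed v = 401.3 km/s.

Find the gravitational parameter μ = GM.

Convert to SI: r = 641.5 Mm = 6.415e+08 m; v = 401.3 km/s = 401300 m/s.
For a circular orbit v² = GM/r, so GM = v² · r.
GM = (401300)² · 6.415e+08 m³/s² ≈ 1.033e+20 m³/s² = 1.033 × 10^20 m³/s².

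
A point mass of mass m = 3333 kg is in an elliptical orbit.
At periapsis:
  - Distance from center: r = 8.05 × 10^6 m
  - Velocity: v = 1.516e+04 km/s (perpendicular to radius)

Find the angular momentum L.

Convert to SI: v = 1.516e+04 km/s = 1.516e+07 m/s.
Since v is perpendicular to r, L = m · v · r.
L = 3333 · 1.516e+07 · 8.05e+06 kg·m²/s ≈ 4.068e+17 kg·m²/s.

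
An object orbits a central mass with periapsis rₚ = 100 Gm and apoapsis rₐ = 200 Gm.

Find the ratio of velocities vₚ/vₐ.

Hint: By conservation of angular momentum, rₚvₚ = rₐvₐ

Convert to SI: rₚ = 100 Gm = 1e+11 m; rₐ = 200 Gm = 2e+11 m.
Conservation of angular momentum gives rₚvₚ = rₐvₐ, so vₚ/vₐ = rₐ/rₚ.
vₚ/vₐ = 2e+11 / 1e+11 ≈ 2.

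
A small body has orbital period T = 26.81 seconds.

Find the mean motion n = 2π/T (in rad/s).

n = 2π / T.
n = 2π / 26.81 s ≈ 0.2344 rad/s.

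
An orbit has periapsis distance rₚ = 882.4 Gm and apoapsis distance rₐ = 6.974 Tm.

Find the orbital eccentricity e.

Convert to SI: rₚ = 882.4 Gm = 8.824e+11 m; rₐ = 6.974 Tm = 6.974e+12 m.
e = (rₐ − rₚ) / (rₐ + rₚ).
e = (6.974e+12 − 8.824e+11) / (6.974e+12 + 8.824e+11) = 6.0916e+12 / 7.8564e+12 ≈ 0.7754.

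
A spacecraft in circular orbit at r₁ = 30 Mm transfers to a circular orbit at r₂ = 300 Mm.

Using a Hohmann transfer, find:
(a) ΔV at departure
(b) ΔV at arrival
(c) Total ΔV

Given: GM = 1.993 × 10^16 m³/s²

Convert to SI: r₁ = 30 Mm = 3e+07 m; r₂ = 300 Mm = 3e+08 m.
Transfer semi-major axis: a_t = (r₁ + r₂)/2 = (3e+07 + 3e+08)/2 = 1.65e+08 m.
Circular speeds: v₁ = √(GM/r₁) = 25774.7 m/s, v₂ = √(GM/r₂) = 8150.66 m/s.
Transfer speeds (vis-viva v² = GM(2/r − 1/a_t)): v₁ᵗ = 34754.6 m/s, v₂ᵗ = 3475.46 m/s.
(a) ΔV₁ = |v₁ᵗ − v₁| ≈ 8980 m/s = 8.98 km/s.
(b) ΔV₂ = |v₂ − v₂ᵗ| ≈ 4675 m/s = 4.675 km/s.
(c) ΔV_total = ΔV₁ + ΔV₂ ≈ 1.366e+04 m/s = 13.66 km/s.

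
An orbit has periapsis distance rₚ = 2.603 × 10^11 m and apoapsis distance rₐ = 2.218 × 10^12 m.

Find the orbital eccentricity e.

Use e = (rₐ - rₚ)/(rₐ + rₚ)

e = (rₐ − rₚ) / (rₐ + rₚ).
e = (2.218e+12 − 2.603e+11) / (2.218e+12 + 2.603e+11) = 1.9577e+12 / 2.4783e+12 ≈ 0.7899.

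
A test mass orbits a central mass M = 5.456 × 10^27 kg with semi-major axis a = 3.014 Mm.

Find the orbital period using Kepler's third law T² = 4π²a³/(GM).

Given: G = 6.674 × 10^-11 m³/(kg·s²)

Convert to SI: a = 3.014 Mm = 3.014e+06 m.
GM = G · M = 6.674e-11 · 5.456e+27 = 3.64133e+17 m³/s².
Kepler's third law: T = 2π √(a³ / GM).
Substituting a = 3.014e+06 m and GM = 3.64133e+17 m³/s²:
T = 2π √((3.014e+06)³ / 3.64133e+17) s
T ≈ 54.48 s = 54.48 seconds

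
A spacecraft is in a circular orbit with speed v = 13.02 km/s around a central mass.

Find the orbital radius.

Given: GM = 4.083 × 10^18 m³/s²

Convert to SI: v = 13.02 km/s = 13020 m/s.
For a circular orbit, v² = GM / r, so r = GM / v².
r = 4.083e+18 / (13020)² m ≈ 2.409e+10 m = 2.409 × 10^10 m.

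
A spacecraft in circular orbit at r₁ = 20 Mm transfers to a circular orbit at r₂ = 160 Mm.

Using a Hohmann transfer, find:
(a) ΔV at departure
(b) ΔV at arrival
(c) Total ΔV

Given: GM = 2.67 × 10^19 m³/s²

Convert to SI: r₁ = 20 Mm = 2e+07 m; r₂ = 160 Mm = 1.6e+08 m.
Transfer semi-major axis: a_t = (r₁ + r₂)/2 = (2e+07 + 1.6e+08)/2 = 9e+07 m.
Circular speeds: v₁ = √(GM/r₁) = 1.15542e+06 m/s, v₂ = √(GM/r₂) = 408503 m/s.
Transfer speeds (vis-viva v² = GM(2/r − 1/a_t)): v₁ᵗ = 1.54056e+06 m/s, v₂ᵗ = 192570 m/s.
(a) ΔV₁ = |v₁ᵗ − v₁| ≈ 3.851e+05 m/s = 385.1 km/s.
(b) ΔV₂ = |v₂ − v₂ᵗ| ≈ 2.159e+05 m/s = 215.9 km/s.
(c) ΔV_total = ΔV₁ + ΔV₂ ≈ 6.011e+05 m/s = 601.1 km/s.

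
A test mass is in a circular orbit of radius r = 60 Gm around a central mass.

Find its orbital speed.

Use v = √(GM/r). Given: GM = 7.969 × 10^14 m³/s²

Convert to SI: r = 60 Gm = 6e+10 m.
For a circular orbit, gravity supplies the centripetal force, so v = √(GM / r).
v = √(7.969e+14 / 6e+10) m/s ≈ 115.2 m/s = 115.2 m/s.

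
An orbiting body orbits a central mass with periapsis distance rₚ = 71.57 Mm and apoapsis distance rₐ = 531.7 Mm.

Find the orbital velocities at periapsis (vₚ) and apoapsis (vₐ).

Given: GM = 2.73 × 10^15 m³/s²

Convert to SI: rₚ = 71.57 Mm = 7.157e+07 m; rₐ = 531.7 Mm = 5.317e+08 m.
Use the vis-viva equation v² = GM(2/r − 1/a) with a = (rₚ + rₐ)/2 = (7.157e+07 + 5.317e+08)/2 = 3.01635e+08 m.
vₚ = √(GM · (2/rₚ − 1/a)) = √(2.73e+15 · (2/7.157e+07 − 1/3.01635e+08)) m/s ≈ 8200 m/s = 8.2 km/s.
vₐ = √(GM · (2/rₐ − 1/a)) = √(2.73e+15 · (2/5.317e+08 − 1/3.01635e+08)) m/s ≈ 1104 m/s = 1.104 km/s.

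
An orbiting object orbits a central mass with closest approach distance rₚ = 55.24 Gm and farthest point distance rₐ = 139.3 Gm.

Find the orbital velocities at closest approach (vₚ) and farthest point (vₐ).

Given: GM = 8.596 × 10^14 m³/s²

Convert to SI: rₚ = 55.24 Gm = 5.524e+10 m; rₐ = 139.3 Gm = 1.393e+11 m.
Use the vis-viva equation v² = GM(2/r − 1/a) with a = (rₚ + rₐ)/2 = (5.524e+10 + 1.393e+11)/2 = 9.727e+10 m.
vₚ = √(GM · (2/rₚ − 1/a)) = √(8.596e+14 · (2/5.524e+10 − 1/9.727e+10)) m/s ≈ 149.3 m/s = 149.3 m/s.
vₐ = √(GM · (2/rₐ − 1/a)) = √(8.596e+14 · (2/1.393e+11 − 1/9.727e+10)) m/s ≈ 59.2 m/s = 59.2 m/s.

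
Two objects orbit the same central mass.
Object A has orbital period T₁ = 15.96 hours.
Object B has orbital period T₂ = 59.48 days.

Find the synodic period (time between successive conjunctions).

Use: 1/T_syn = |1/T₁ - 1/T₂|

Convert to SI: T₁ = 15.96 hours = 57456 s; T₂ = 59.48 days = 5.13907e+06 s.
T_syn = |T₁ · T₂ / (T₁ − T₂)|.
T_syn = |57456 · 5.13907e+06 / (57456 − 5.13907e+06)| s ≈ 5.811e+04 s = 16.14 hours.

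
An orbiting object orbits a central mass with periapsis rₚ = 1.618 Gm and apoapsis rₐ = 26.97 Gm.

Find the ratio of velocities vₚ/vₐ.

Convert to SI: rₚ = 1.618 Gm = 1.618e+09 m; rₐ = 26.97 Gm = 2.697e+10 m.
Conservation of angular momentum gives rₚvₚ = rₐvₐ, so vₚ/vₐ = rₐ/rₚ.
vₚ/vₐ = 2.697e+10 / 1.618e+09 ≈ 16.67.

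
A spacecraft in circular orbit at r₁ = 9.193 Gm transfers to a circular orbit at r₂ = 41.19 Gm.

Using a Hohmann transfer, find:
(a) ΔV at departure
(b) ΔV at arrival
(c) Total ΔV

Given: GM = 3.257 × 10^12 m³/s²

Convert to SI: r₁ = 9.193 Gm = 9.193e+09 m; r₂ = 41.19 Gm = 4.119e+10 m.
Transfer semi-major axis: a_t = (r₁ + r₂)/2 = (9.193e+09 + 4.119e+10)/2 = 2.51915e+10 m.
Circular speeds: v₁ = √(GM/r₁) = 18.8226 m/s, v₂ = √(GM/r₂) = 8.89228 m/s.
Transfer speeds (vis-viva v² = GM(2/r − 1/a_t)): v₁ᵗ = 24.0685 m/s, v₂ᵗ = 5.37174 m/s.
(a) ΔV₁ = |v₁ᵗ − v₁| ≈ 5.246 m/s = 5.246 m/s.
(b) ΔV₂ = |v₂ − v₂ᵗ| ≈ 3.521 m/s = 3.521 m/s.
(c) ΔV_total = ΔV₁ + ΔV₂ ≈ 8.766 m/s = 8.766 m/s.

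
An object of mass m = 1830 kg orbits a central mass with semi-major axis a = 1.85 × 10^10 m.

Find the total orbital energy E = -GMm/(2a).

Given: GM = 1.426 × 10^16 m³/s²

E = −GMm / (2a).
E = −1.426e+16 · 1830 / (2 · 1.85e+10) J ≈ -7.053e+08 J = -705.3 MJ.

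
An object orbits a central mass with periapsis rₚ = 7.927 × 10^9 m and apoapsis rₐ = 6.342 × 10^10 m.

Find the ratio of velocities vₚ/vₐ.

Conservation of angular momentum gives rₚvₚ = rₐvₐ, so vₚ/vₐ = rₐ/rₚ.
vₚ/vₐ = 6.342e+10 / 7.927e+09 ≈ 8.001.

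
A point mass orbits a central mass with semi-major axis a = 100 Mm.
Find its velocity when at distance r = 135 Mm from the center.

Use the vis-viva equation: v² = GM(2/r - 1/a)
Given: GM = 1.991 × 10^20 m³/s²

Convert to SI: a = 100 Mm = 1e+08 m; r = 135 Mm = 1.35e+08 m.
Vis-viva: v = √(GM · (2/r − 1/a)).
2/r − 1/a = 2/1.35e+08 − 1/1e+08 = 4.81481e-09 m⁻¹.
v = √(1.991e+20 · 4.81481e-09) m/s ≈ 9.791e+05 m/s = 979.1 km/s.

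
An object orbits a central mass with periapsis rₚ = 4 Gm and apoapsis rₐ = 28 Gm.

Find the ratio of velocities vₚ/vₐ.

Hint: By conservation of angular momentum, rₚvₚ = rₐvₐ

Convert to SI: rₚ = 4 Gm = 4e+09 m; rₐ = 28 Gm = 2.8e+10 m.
Conservation of angular momentum gives rₚvₚ = rₐvₐ, so vₚ/vₐ = rₐ/rₚ.
vₚ/vₐ = 2.8e+10 / 4e+09 ≈ 7.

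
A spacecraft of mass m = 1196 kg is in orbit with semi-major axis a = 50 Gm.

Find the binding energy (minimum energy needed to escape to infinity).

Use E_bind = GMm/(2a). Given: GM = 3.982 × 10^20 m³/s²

Convert to SI: a = 50 Gm = 5e+10 m.
Total orbital energy is E = −GMm/(2a); binding energy is E_bind = −E = GMm/(2a).
E_bind = 3.982e+20 · 1196 / (2 · 5e+10) J ≈ 4.762e+12 J = 4.762 TJ.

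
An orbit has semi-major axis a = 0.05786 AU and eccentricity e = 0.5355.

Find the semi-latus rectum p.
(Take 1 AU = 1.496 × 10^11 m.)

Convert to SI: a = 0.05786 AU = 8.65586e+09 m.
p = a (1 − e²).
p = 8.65586e+09 · (1 − (0.5355)²) = 8.65586e+09 · 0.71324 ≈ 6.174e+09 m = 0.04127 AU.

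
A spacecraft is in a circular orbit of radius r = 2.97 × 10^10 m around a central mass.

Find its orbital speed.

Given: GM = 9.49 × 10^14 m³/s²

For a circular orbit, gravity supplies the centripetal force, so v = √(GM / r).
v = √(9.49e+14 / 2.97e+10) m/s ≈ 178.8 m/s = 178.8 m/s.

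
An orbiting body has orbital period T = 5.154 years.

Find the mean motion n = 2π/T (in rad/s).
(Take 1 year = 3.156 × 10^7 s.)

Convert to SI: T = 5.154 years = 1.6266e+08 s.
n = 2π / T.
n = 2π / 1.6266e+08 s ≈ 3.863e-08 rad/s.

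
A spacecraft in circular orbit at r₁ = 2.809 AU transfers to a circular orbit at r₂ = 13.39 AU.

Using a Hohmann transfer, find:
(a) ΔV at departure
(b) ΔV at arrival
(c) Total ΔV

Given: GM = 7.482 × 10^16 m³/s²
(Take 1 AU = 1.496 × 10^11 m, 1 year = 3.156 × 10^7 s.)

Convert to SI: r₁ = 2.809 AU = 4.20226e+11 m; r₂ = 13.39 AU = 2.00314e+12 m.
Transfer semi-major axis: a_t = (r₁ + r₂)/2 = (4.20226e+11 + 2.00314e+12)/2 = 1.21169e+12 m.
Circular speeds: v₁ = √(GM/r₁) = 421.956 m/s, v₂ = √(GM/r₂) = 193.265 m/s.
Transfer speeds (vis-viva v² = GM(2/r − 1/a_t)): v₁ᵗ = 542.536 m/s, v₂ᵗ = 113.815 m/s.
(a) ΔV₁ = |v₁ᵗ − v₁| ≈ 120.6 m/s = 0.02544 AU/year.
(b) ΔV₂ = |v₂ − v₂ᵗ| ≈ 79.45 m/s = 0.01676 AU/year.
(c) ΔV_total = ΔV₁ + ΔV₂ ≈ 200 m/s = 0.0422 AU/year.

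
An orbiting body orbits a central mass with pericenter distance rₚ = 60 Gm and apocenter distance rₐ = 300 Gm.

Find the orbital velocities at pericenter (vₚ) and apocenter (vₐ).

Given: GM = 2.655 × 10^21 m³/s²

Convert to SI: rₚ = 60 Gm = 6e+10 m; rₐ = 300 Gm = 3e+11 m.
Use the vis-viva equation v² = GM(2/r − 1/a) with a = (rₚ + rₐ)/2 = (6e+10 + 3e+11)/2 = 1.8e+11 m.
vₚ = √(GM · (2/rₚ − 1/a)) = √(2.655e+21 · (2/6e+10 − 1/1.8e+11)) m/s ≈ 2.716e+05 m/s = 271.6 km/s.
vₐ = √(GM · (2/rₐ − 1/a)) = √(2.655e+21 · (2/3e+11 − 1/1.8e+11)) m/s ≈ 5.431e+04 m/s = 54.31 km/s.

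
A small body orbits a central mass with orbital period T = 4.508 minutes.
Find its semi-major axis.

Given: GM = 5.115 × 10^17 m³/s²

Convert to SI: T = 4.508 minutes = 270.48 s.
Invert Kepler's third law: a = (GM · T² / (4π²))^(1/3).
Substituting T = 270.48 s and GM = 5.115e+17 m³/s²:
a = (5.115e+17 · (270.48)² / (4π²))^(1/3) m
a ≈ 9.823e+06 m = 9.823 Mm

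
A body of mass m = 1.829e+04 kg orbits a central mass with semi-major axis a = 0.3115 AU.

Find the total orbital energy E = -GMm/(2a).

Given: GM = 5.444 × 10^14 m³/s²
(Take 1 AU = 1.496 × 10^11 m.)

Convert to SI: a = 0.3115 AU = 4.66004e+10 m.
E = −GMm / (2a).
E = −5.444e+14 · 1.829e+04 / (2 · 4.66004e+10) J ≈ -1.068e+08 J = -106.8 MJ.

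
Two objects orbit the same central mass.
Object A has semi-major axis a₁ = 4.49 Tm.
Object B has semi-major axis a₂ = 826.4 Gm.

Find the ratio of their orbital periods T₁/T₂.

Convert to SI: a₁ = 4.49 Tm = 4.49e+12 m; a₂ = 826.4 Gm = 8.264e+11 m.
From Kepler's third law, (T₁/T₂)² = (a₁/a₂)³, so T₁/T₂ = (a₁/a₂)^(3/2).
a₁/a₂ = 4.49e+12 / 8.264e+11 = 5.4332.
T₁/T₂ = (5.4332)^(3/2) ≈ 12.66.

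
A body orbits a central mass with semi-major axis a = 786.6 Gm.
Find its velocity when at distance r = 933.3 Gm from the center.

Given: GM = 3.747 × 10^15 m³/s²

Convert to SI: a = 786.6 Gm = 7.866e+11 m; r = 933.3 Gm = 9.333e+11 m.
Vis-viva: v = √(GM · (2/r − 1/a)).
2/r − 1/a = 2/9.333e+11 − 1/7.866e+11 = 8.71639e-13 m⁻¹.
v = √(3.747e+15 · 8.71639e-13) m/s ≈ 57.15 m/s = 57.15 m/s.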